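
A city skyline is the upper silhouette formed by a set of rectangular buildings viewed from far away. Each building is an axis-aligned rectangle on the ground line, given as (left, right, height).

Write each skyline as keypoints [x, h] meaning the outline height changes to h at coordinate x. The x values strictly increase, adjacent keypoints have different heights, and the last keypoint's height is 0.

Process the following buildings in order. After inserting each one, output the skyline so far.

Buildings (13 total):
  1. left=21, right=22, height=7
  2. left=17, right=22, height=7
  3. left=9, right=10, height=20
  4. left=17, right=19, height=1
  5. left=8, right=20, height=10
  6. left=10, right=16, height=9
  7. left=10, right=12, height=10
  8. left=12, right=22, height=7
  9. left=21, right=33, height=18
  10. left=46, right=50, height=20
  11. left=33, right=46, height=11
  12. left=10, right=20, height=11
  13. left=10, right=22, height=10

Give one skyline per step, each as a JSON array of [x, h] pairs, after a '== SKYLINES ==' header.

== SKYLINES ==
[[21,7],[22,0]]
[[17,7],[22,0]]
[[9,20],[10,0],[17,7],[22,0]]
[[9,20],[10,0],[17,7],[22,0]]
[[8,10],[9,20],[10,10],[20,7],[22,0]]
[[8,10],[9,20],[10,10],[20,7],[22,0]]
[[8,10],[9,20],[10,10],[20,7],[22,0]]
[[8,10],[9,20],[10,10],[20,7],[22,0]]
[[8,10],[9,20],[10,10],[20,7],[21,18],[33,0]]
[[8,10],[9,20],[10,10],[20,7],[21,18],[33,0],[46,20],[50,0]]
[[8,10],[9,20],[10,10],[20,7],[21,18],[33,11],[46,20],[50,0]]
[[8,10],[9,20],[10,11],[20,7],[21,18],[33,11],[46,20],[50,0]]
[[8,10],[9,20],[10,11],[20,10],[21,18],[33,11],[46,20],[50,0]]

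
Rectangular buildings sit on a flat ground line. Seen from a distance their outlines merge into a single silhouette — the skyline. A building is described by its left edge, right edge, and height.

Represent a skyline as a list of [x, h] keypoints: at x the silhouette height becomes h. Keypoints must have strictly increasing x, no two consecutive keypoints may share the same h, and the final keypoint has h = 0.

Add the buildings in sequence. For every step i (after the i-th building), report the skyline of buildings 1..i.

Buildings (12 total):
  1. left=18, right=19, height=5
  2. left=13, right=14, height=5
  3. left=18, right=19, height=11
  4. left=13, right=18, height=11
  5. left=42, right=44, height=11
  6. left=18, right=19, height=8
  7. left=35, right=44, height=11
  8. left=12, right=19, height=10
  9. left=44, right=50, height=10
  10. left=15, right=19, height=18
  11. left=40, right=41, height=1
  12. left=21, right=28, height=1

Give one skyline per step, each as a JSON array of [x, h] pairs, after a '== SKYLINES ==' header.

== SKYLINES ==
[[18,5],[19,0]]
[[13,5],[14,0],[18,5],[19,0]]
[[13,5],[14,0],[18,11],[19,0]]
[[13,11],[19,0]]
[[13,11],[19,0],[42,11],[44,0]]
[[13,11],[19,0],[42,11],[44,0]]
[[13,11],[19,0],[35,11],[44,0]]
[[12,10],[13,11],[19,0],[35,11],[44,0]]
[[12,10],[13,11],[19,0],[35,11],[44,10],[50,0]]
[[12,10],[13,11],[15,18],[19,0],[35,11],[44,10],[50,0]]
[[12,10],[13,11],[15,18],[19,0],[35,11],[44,10],[50,0]]
[[12,10],[13,11],[15,18],[19,0],[21,1],[28,0],[35,11],[44,10],[50,0]]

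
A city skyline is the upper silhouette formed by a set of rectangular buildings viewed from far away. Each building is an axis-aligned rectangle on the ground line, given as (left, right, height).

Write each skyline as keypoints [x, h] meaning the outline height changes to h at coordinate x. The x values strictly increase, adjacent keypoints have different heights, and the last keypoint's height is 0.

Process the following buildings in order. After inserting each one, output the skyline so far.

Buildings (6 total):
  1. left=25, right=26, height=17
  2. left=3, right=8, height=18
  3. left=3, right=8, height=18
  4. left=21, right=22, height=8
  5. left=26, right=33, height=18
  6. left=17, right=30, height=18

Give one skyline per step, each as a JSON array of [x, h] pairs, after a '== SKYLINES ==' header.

== SKYLINES ==
[[25,17],[26,0]]
[[3,18],[8,0],[25,17],[26,0]]
[[3,18],[8,0],[25,17],[26,0]]
[[3,18],[8,0],[21,8],[22,0],[25,17],[26,0]]
[[3,18],[8,0],[21,8],[22,0],[25,17],[26,18],[33,0]]
[[3,18],[8,0],[17,18],[33,0]]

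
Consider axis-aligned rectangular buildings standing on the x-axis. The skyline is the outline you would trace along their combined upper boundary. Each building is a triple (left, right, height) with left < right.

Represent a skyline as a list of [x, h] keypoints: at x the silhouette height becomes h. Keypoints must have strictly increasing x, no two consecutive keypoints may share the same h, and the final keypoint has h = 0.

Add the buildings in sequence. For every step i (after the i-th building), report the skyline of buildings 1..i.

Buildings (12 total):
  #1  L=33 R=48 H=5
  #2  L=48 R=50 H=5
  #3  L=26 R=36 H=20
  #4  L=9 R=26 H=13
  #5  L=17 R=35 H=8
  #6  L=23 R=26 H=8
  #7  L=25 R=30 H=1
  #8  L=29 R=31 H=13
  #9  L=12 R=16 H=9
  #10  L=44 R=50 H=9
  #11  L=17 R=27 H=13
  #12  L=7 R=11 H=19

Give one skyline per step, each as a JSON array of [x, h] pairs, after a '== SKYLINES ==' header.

== SKYLINES ==
[[33,5],[48,0]]
[[33,5],[50,0]]
[[26,20],[36,5],[50,0]]
[[9,13],[26,20],[36,5],[50,0]]
[[9,13],[26,20],[36,5],[50,0]]
[[9,13],[26,20],[36,5],[50,0]]
[[9,13],[26,20],[36,5],[50,0]]
[[9,13],[26,20],[36,5],[50,0]]
[[9,13],[26,20],[36,5],[50,0]]
[[9,13],[26,20],[36,5],[44,9],[50,0]]
[[9,13],[26,20],[36,5],[44,9],[50,0]]
[[7,19],[11,13],[26,20],[36,5],[44,9],[50,0]]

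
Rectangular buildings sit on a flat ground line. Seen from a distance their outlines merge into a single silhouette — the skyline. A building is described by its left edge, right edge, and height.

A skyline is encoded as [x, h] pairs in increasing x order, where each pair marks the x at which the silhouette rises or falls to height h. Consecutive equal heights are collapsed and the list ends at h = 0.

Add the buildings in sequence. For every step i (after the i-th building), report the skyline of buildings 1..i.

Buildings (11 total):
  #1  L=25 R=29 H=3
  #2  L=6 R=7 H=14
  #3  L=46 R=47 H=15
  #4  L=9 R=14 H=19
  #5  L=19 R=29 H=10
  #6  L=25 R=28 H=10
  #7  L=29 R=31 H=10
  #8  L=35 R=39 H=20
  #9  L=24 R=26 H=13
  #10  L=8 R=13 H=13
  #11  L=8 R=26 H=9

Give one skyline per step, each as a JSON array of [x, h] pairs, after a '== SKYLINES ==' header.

== SKYLINES ==
[[25,3],[29,0]]
[[6,14],[7,0],[25,3],[29,0]]
[[6,14],[7,0],[25,3],[29,0],[46,15],[47,0]]
[[6,14],[7,0],[9,19],[14,0],[25,3],[29,0],[46,15],[47,0]]
[[6,14],[7,0],[9,19],[14,0],[19,10],[29,0],[46,15],[47,0]]
[[6,14],[7,0],[9,19],[14,0],[19,10],[29,0],[46,15],[47,0]]
[[6,14],[7,0],[9,19],[14,0],[19,10],[31,0],[46,15],[47,0]]
[[6,14],[7,0],[9,19],[14,0],[19,10],[31,0],[35,20],[39,0],[46,15],[47,0]]
[[6,14],[7,0],[9,19],[14,0],[19,10],[24,13],[26,10],[31,0],[35,20],[39,0],[46,15],[47,0]]
[[6,14],[7,0],[8,13],[9,19],[14,0],[19,10],[24,13],[26,10],[31,0],[35,20],[39,0],[46,15],[47,0]]
[[6,14],[7,0],[8,13],[9,19],[14,9],[19,10],[24,13],[26,10],[31,0],[35,20],[39,0],[46,15],[47,0]]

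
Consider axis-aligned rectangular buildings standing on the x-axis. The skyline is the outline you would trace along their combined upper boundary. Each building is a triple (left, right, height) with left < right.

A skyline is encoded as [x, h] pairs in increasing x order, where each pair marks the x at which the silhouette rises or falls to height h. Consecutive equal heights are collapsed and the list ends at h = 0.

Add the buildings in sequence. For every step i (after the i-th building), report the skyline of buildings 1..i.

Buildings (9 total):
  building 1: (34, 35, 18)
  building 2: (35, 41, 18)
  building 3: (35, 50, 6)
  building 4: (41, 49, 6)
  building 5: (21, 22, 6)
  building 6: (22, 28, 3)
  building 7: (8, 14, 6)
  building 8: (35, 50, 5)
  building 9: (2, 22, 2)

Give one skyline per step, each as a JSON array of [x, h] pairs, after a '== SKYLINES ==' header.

== SKYLINES ==
[[34,18],[35,0]]
[[34,18],[41,0]]
[[34,18],[41,6],[50,0]]
[[34,18],[41,6],[50,0]]
[[21,6],[22,0],[34,18],[41,6],[50,0]]
[[21,6],[22,3],[28,0],[34,18],[41,6],[50,0]]
[[8,6],[14,0],[21,6],[22,3],[28,0],[34,18],[41,6],[50,0]]
[[8,6],[14,0],[21,6],[22,3],[28,0],[34,18],[41,6],[50,0]]
[[2,2],[8,6],[14,2],[21,6],[22,3],[28,0],[34,18],[41,6],[50,0]]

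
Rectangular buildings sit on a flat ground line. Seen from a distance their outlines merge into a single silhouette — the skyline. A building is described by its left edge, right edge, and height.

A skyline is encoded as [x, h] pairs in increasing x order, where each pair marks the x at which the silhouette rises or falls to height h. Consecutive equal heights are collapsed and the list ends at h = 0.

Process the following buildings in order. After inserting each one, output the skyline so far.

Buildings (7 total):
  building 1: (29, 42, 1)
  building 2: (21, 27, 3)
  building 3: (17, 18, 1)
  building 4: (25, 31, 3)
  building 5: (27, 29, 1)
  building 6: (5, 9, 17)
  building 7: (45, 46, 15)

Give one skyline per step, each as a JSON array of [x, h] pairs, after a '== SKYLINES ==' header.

== SKYLINES ==
[[29,1],[42,0]]
[[21,3],[27,0],[29,1],[42,0]]
[[17,1],[18,0],[21,3],[27,0],[29,1],[42,0]]
[[17,1],[18,0],[21,3],[31,1],[42,0]]
[[17,1],[18,0],[21,3],[31,1],[42,0]]
[[5,17],[9,0],[17,1],[18,0],[21,3],[31,1],[42,0]]
[[5,17],[9,0],[17,1],[18,0],[21,3],[31,1],[42,0],[45,15],[46,0]]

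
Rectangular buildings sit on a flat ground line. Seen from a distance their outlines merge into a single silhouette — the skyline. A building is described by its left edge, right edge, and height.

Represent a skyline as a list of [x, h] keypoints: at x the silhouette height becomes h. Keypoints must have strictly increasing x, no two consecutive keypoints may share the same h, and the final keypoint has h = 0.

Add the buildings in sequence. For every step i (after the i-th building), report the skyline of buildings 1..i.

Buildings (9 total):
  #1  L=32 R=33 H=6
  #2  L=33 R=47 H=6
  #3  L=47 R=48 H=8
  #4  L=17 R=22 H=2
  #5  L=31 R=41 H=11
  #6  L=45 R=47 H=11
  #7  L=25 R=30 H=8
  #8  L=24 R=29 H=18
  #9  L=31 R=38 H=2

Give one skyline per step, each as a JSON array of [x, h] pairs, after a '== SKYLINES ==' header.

== SKYLINES ==
[[32,6],[33,0]]
[[32,6],[47,0]]
[[32,6],[47,8],[48,0]]
[[17,2],[22,0],[32,6],[47,8],[48,0]]
[[17,2],[22,0],[31,11],[41,6],[47,8],[48,0]]
[[17,2],[22,0],[31,11],[41,6],[45,11],[47,8],[48,0]]
[[17,2],[22,0],[25,8],[30,0],[31,11],[41,6],[45,11],[47,8],[48,0]]
[[17,2],[22,0],[24,18],[29,8],[30,0],[31,11],[41,6],[45,11],[47,8],[48,0]]
[[17,2],[22,0],[24,18],[29,8],[30,0],[31,11],[41,6],[45,11],[47,8],[48,0]]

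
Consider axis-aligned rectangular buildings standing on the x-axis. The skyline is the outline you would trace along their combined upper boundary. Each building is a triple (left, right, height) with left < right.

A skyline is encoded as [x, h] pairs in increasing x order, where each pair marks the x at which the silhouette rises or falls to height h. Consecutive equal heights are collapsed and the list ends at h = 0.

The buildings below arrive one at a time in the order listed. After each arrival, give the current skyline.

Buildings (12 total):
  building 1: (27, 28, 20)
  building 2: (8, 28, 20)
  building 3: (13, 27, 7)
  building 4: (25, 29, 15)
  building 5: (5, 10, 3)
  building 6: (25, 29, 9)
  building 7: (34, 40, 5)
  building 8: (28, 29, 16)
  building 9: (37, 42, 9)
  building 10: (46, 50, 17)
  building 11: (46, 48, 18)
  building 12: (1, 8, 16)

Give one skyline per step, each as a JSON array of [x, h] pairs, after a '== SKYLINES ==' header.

== SKYLINES ==
[[27,20],[28,0]]
[[8,20],[28,0]]
[[8,20],[28,0]]
[[8,20],[28,15],[29,0]]
[[5,3],[8,20],[28,15],[29,0]]
[[5,3],[8,20],[28,15],[29,0]]
[[5,3],[8,20],[28,15],[29,0],[34,5],[40,0]]
[[5,3],[8,20],[28,16],[29,0],[34,5],[40,0]]
[[5,3],[8,20],[28,16],[29,0],[34,5],[37,9],[42,0]]
[[5,3],[8,20],[28,16],[29,0],[34,5],[37,9],[42,0],[46,17],[50,0]]
[[5,3],[8,20],[28,16],[29,0],[34,5],[37,9],[42,0],[46,18],[48,17],[50,0]]
[[1,16],[8,20],[28,16],[29,0],[34,5],[37,9],[42,0],[46,18],[48,17],[50,0]]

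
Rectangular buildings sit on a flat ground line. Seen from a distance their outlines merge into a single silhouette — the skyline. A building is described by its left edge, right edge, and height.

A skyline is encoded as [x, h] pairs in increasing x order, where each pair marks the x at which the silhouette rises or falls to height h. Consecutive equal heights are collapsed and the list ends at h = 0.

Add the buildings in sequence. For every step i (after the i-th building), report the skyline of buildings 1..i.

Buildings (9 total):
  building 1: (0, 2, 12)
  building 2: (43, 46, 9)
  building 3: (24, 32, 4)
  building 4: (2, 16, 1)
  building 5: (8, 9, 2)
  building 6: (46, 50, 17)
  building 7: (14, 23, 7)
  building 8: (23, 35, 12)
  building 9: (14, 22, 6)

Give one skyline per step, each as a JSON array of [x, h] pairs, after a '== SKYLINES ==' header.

== SKYLINES ==
[[0,12],[2,0]]
[[0,12],[2,0],[43,9],[46,0]]
[[0,12],[2,0],[24,4],[32,0],[43,9],[46,0]]
[[0,12],[2,1],[16,0],[24,4],[32,0],[43,9],[46,0]]
[[0,12],[2,1],[8,2],[9,1],[16,0],[24,4],[32,0],[43,9],[46,0]]
[[0,12],[2,1],[8,2],[9,1],[16,0],[24,4],[32,0],[43,9],[46,17],[50,0]]
[[0,12],[2,1],[8,2],[9,1],[14,7],[23,0],[24,4],[32,0],[43,9],[46,17],[50,0]]
[[0,12],[2,1],[8,2],[9,1],[14,7],[23,12],[35,0],[43,9],[46,17],[50,0]]
[[0,12],[2,1],[8,2],[9,1],[14,7],[23,12],[35,0],[43,9],[46,17],[50,0]]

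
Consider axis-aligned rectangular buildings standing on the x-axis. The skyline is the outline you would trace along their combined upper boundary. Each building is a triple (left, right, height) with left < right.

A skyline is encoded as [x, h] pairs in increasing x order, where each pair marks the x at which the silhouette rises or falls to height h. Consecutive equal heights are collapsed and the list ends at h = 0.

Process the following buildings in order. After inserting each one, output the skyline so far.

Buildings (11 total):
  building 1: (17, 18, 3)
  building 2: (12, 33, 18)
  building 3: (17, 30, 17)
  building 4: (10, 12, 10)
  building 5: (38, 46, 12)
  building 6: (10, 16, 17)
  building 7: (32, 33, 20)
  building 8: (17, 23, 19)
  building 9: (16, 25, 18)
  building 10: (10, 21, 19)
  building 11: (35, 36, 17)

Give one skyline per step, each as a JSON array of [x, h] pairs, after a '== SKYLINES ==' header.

== SKYLINES ==
[[17,3],[18,0]]
[[12,18],[33,0]]
[[12,18],[33,0]]
[[10,10],[12,18],[33,0]]
[[10,10],[12,18],[33,0],[38,12],[46,0]]
[[10,17],[12,18],[33,0],[38,12],[46,0]]
[[10,17],[12,18],[32,20],[33,0],[38,12],[46,0]]
[[10,17],[12,18],[17,19],[23,18],[32,20],[33,0],[38,12],[46,0]]
[[10,17],[12,18],[17,19],[23,18],[32,20],[33,0],[38,12],[46,0]]
[[10,19],[23,18],[32,20],[33,0],[38,12],[46,0]]
[[10,19],[23,18],[32,20],[33,0],[35,17],[36,0],[38,12],[46,0]]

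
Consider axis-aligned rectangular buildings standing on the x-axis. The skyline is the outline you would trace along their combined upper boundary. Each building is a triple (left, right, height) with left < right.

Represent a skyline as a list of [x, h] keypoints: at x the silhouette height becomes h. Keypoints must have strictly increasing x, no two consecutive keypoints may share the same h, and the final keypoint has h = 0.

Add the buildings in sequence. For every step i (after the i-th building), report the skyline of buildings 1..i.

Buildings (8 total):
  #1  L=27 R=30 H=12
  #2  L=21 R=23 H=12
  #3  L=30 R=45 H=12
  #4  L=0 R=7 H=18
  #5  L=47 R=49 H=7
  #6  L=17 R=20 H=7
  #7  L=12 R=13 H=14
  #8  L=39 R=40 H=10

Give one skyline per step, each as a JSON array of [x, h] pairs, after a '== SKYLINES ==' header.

== SKYLINES ==
[[27,12],[30,0]]
[[21,12],[23,0],[27,12],[30,0]]
[[21,12],[23,0],[27,12],[45,0]]
[[0,18],[7,0],[21,12],[23,0],[27,12],[45,0]]
[[0,18],[7,0],[21,12],[23,0],[27,12],[45,0],[47,7],[49,0]]
[[0,18],[7,0],[17,7],[20,0],[21,12],[23,0],[27,12],[45,0],[47,7],[49,0]]
[[0,18],[7,0],[12,14],[13,0],[17,7],[20,0],[21,12],[23,0],[27,12],[45,0],[47,7],[49,0]]
[[0,18],[7,0],[12,14],[13,0],[17,7],[20,0],[21,12],[23,0],[27,12],[45,0],[47,7],[49,0]]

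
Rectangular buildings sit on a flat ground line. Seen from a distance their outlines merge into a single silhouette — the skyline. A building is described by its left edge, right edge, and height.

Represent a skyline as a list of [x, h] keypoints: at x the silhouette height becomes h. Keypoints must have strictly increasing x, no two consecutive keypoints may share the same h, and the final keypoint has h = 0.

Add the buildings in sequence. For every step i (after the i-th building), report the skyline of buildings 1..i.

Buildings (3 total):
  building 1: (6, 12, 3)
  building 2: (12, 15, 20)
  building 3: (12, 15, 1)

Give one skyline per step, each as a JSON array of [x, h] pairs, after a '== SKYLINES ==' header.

== SKYLINES ==
[[6,3],[12,0]]
[[6,3],[12,20],[15,0]]
[[6,3],[12,20],[15,0]]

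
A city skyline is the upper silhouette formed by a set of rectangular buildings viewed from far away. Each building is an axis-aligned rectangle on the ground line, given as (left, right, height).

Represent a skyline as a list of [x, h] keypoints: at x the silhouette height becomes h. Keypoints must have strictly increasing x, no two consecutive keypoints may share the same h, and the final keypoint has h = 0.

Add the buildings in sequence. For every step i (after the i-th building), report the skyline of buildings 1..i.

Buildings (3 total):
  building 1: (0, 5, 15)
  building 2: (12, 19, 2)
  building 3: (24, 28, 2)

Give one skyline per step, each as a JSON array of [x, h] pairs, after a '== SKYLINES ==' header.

== SKYLINES ==
[[0,15],[5,0]]
[[0,15],[5,0],[12,2],[19,0]]
[[0,15],[5,0],[12,2],[19,0],[24,2],[28,0]]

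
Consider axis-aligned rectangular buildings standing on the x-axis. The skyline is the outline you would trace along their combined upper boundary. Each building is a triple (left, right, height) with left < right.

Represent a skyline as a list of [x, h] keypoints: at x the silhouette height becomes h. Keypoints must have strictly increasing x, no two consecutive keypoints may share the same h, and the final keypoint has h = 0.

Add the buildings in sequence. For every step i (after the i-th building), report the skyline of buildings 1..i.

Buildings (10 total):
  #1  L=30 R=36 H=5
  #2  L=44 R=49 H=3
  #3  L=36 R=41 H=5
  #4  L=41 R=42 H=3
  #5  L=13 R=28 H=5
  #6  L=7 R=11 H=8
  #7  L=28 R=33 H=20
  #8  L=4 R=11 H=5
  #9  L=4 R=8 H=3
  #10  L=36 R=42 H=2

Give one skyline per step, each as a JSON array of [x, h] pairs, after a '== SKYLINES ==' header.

== SKYLINES ==
[[30,5],[36,0]]
[[30,5],[36,0],[44,3],[49,0]]
[[30,5],[41,0],[44,3],[49,0]]
[[30,5],[41,3],[42,0],[44,3],[49,0]]
[[13,5],[28,0],[30,5],[41,3],[42,0],[44,3],[49,0]]
[[7,8],[11,0],[13,5],[28,0],[30,5],[41,3],[42,0],[44,3],[49,0]]
[[7,8],[11,0],[13,5],[28,20],[33,5],[41,3],[42,0],[44,3],[49,0]]
[[4,5],[7,8],[11,0],[13,5],[28,20],[33,5],[41,3],[42,0],[44,3],[49,0]]
[[4,5],[7,8],[11,0],[13,5],[28,20],[33,5],[41,3],[42,0],[44,3],[49,0]]
[[4,5],[7,8],[11,0],[13,5],[28,20],[33,5],[41,3],[42,0],[44,3],[49,0]]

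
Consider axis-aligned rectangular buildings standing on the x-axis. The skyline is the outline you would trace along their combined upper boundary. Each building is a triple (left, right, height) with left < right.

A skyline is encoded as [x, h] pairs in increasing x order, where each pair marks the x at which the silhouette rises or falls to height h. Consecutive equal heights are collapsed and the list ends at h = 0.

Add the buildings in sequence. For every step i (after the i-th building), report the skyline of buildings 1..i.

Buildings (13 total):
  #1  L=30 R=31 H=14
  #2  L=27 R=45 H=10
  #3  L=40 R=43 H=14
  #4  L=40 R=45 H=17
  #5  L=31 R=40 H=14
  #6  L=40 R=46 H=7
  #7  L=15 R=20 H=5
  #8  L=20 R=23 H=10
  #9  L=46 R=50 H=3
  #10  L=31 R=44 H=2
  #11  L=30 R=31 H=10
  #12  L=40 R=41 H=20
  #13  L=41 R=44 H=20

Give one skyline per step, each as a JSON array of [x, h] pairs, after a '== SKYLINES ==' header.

== SKYLINES ==
[[30,14],[31,0]]
[[27,10],[30,14],[31,10],[45,0]]
[[27,10],[30,14],[31,10],[40,14],[43,10],[45,0]]
[[27,10],[30,14],[31,10],[40,17],[45,0]]
[[27,10],[30,14],[40,17],[45,0]]
[[27,10],[30,14],[40,17],[45,7],[46,0]]
[[15,5],[20,0],[27,10],[30,14],[40,17],[45,7],[46,0]]
[[15,5],[20,10],[23,0],[27,10],[30,14],[40,17],[45,7],[46,0]]
[[15,5],[20,10],[23,0],[27,10],[30,14],[40,17],[45,7],[46,3],[50,0]]
[[15,5],[20,10],[23,0],[27,10],[30,14],[40,17],[45,7],[46,3],[50,0]]
[[15,5],[20,10],[23,0],[27,10],[30,14],[40,17],[45,7],[46,3],[50,0]]
[[15,5],[20,10],[23,0],[27,10],[30,14],[40,20],[41,17],[45,7],[46,3],[50,0]]
[[15,5],[20,10],[23,0],[27,10],[30,14],[40,20],[44,17],[45,7],[46,3],[50,0]]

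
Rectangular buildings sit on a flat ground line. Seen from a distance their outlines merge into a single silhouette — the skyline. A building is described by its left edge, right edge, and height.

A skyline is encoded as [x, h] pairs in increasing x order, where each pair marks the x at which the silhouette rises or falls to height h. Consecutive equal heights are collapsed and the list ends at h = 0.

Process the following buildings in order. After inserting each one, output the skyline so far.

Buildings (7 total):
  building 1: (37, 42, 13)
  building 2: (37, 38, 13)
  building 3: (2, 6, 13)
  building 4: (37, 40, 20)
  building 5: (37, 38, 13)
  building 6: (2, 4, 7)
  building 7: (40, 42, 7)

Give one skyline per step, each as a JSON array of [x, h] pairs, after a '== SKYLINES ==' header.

== SKYLINES ==
[[37,13],[42,0]]
[[37,13],[42,0]]
[[2,13],[6,0],[37,13],[42,0]]
[[2,13],[6,0],[37,20],[40,13],[42,0]]
[[2,13],[6,0],[37,20],[40,13],[42,0]]
[[2,13],[6,0],[37,20],[40,13],[42,0]]
[[2,13],[6,0],[37,20],[40,13],[42,0]]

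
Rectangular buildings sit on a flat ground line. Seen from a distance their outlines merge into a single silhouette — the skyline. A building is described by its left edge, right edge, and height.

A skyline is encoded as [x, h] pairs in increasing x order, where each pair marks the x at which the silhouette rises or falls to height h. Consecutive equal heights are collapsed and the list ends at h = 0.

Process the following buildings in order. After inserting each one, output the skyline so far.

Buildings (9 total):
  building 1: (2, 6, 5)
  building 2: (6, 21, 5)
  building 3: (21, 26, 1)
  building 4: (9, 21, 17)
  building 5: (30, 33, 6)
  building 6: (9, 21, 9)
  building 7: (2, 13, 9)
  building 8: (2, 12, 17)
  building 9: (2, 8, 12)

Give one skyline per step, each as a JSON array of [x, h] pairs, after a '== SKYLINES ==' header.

== SKYLINES ==
[[2,5],[6,0]]
[[2,5],[21,0]]
[[2,5],[21,1],[26,0]]
[[2,5],[9,17],[21,1],[26,0]]
[[2,5],[9,17],[21,1],[26,0],[30,6],[33,0]]
[[2,5],[9,17],[21,1],[26,0],[30,6],[33,0]]
[[2,9],[9,17],[21,1],[26,0],[30,6],[33,0]]
[[2,17],[21,1],[26,0],[30,6],[33,0]]
[[2,17],[21,1],[26,0],[30,6],[33,0]]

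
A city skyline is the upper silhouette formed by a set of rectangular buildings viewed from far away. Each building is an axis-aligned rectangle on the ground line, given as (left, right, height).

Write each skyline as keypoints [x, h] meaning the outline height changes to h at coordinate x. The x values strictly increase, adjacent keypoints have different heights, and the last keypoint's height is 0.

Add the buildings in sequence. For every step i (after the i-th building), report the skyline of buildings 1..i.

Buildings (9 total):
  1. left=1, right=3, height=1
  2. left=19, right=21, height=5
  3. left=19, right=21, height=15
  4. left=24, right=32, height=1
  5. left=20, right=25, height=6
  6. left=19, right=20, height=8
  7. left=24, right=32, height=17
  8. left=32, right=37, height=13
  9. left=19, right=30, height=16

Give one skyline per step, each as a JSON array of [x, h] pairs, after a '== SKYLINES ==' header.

== SKYLINES ==
[[1,1],[3,0]]
[[1,1],[3,0],[19,5],[21,0]]
[[1,1],[3,0],[19,15],[21,0]]
[[1,1],[3,0],[19,15],[21,0],[24,1],[32,0]]
[[1,1],[3,0],[19,15],[21,6],[25,1],[32,0]]
[[1,1],[3,0],[19,15],[21,6],[25,1],[32,0]]
[[1,1],[3,0],[19,15],[21,6],[24,17],[32,0]]
[[1,1],[3,0],[19,15],[21,6],[24,17],[32,13],[37,0]]
[[1,1],[3,0],[19,16],[24,17],[32,13],[37,0]]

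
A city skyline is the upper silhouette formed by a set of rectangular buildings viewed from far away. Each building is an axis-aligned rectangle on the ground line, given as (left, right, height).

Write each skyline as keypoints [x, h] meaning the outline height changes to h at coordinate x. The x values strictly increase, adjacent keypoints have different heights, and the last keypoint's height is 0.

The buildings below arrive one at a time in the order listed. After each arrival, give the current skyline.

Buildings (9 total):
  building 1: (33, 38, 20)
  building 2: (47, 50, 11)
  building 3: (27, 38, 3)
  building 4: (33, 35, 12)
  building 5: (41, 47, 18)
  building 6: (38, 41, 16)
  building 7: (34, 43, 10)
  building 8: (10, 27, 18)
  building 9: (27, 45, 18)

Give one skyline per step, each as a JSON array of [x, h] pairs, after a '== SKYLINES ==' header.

== SKYLINES ==
[[33,20],[38,0]]
[[33,20],[38,0],[47,11],[50,0]]
[[27,3],[33,20],[38,0],[47,11],[50,0]]
[[27,3],[33,20],[38,0],[47,11],[50,0]]
[[27,3],[33,20],[38,0],[41,18],[47,11],[50,0]]
[[27,3],[33,20],[38,16],[41,18],[47,11],[50,0]]
[[27,3],[33,20],[38,16],[41,18],[47,11],[50,0]]
[[10,18],[27,3],[33,20],[38,16],[41,18],[47,11],[50,0]]
[[10,18],[33,20],[38,18],[47,11],[50,0]]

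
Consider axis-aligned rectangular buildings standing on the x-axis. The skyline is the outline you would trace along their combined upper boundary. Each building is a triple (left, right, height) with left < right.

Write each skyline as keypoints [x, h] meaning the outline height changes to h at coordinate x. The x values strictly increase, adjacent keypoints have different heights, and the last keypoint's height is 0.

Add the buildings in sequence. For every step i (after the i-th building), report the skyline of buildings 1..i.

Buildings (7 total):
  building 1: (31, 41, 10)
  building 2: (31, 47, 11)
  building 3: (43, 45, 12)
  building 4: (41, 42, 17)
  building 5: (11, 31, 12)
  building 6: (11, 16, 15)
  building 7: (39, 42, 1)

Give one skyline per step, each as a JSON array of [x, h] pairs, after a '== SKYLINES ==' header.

== SKYLINES ==
[[31,10],[41,0]]
[[31,11],[47,0]]
[[31,11],[43,12],[45,11],[47,0]]
[[31,11],[41,17],[42,11],[43,12],[45,11],[47,0]]
[[11,12],[31,11],[41,17],[42,11],[43,12],[45,11],[47,0]]
[[11,15],[16,12],[31,11],[41,17],[42,11],[43,12],[45,11],[47,0]]
[[11,15],[16,12],[31,11],[41,17],[42,11],[43,12],[45,11],[47,0]]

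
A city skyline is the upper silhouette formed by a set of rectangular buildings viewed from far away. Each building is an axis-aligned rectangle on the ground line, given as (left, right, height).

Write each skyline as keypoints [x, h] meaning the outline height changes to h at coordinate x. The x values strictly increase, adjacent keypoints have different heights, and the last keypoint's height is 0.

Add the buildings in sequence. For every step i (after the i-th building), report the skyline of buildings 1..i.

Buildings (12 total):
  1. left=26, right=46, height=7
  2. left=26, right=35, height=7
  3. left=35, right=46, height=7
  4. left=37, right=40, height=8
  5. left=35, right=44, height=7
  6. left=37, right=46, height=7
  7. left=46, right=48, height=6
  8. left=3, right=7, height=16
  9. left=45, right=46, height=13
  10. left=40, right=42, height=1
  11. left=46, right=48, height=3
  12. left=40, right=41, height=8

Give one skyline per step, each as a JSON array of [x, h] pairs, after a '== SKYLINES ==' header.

== SKYLINES ==
[[26,7],[46,0]]
[[26,7],[46,0]]
[[26,7],[46,0]]
[[26,7],[37,8],[40,7],[46,0]]
[[26,7],[37,8],[40,7],[46,0]]
[[26,7],[37,8],[40,7],[46,0]]
[[26,7],[37,8],[40,7],[46,6],[48,0]]
[[3,16],[7,0],[26,7],[37,8],[40,7],[46,6],[48,0]]
[[3,16],[7,0],[26,7],[37,8],[40,7],[45,13],[46,6],[48,0]]
[[3,16],[7,0],[26,7],[37,8],[40,7],[45,13],[46,6],[48,0]]
[[3,16],[7,0],[26,7],[37,8],[40,7],[45,13],[46,6],[48,0]]
[[3,16],[7,0],[26,7],[37,8],[41,7],[45,13],[46,6],[48,0]]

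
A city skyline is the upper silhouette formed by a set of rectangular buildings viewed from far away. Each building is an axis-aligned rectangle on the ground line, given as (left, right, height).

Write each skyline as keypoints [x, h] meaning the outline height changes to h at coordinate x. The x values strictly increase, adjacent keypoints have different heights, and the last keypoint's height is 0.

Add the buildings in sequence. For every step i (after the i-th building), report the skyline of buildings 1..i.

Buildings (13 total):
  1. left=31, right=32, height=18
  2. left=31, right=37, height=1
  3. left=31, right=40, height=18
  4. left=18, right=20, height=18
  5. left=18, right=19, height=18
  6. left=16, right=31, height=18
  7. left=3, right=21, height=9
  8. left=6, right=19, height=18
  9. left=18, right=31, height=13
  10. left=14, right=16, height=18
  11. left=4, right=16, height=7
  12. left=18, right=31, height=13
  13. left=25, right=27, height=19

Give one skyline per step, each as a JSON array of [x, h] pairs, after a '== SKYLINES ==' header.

== SKYLINES ==
[[31,18],[32,0]]
[[31,18],[32,1],[37,0]]
[[31,18],[40,0]]
[[18,18],[20,0],[31,18],[40,0]]
[[18,18],[20,0],[31,18],[40,0]]
[[16,18],[40,0]]
[[3,9],[16,18],[40,0]]
[[3,9],[6,18],[40,0]]
[[3,9],[6,18],[40,0]]
[[3,9],[6,18],[40,0]]
[[3,9],[6,18],[40,0]]
[[3,9],[6,18],[40,0]]
[[3,9],[6,18],[25,19],[27,18],[40,0]]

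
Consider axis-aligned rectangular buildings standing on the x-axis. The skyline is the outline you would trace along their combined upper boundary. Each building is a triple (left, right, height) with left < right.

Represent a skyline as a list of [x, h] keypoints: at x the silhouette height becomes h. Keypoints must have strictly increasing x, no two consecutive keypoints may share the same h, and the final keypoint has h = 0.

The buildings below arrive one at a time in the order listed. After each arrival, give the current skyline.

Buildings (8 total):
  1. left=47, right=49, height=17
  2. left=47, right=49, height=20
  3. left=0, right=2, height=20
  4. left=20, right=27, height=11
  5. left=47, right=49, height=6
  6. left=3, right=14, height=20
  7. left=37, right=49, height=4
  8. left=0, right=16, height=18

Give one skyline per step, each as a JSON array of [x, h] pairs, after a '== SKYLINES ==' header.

== SKYLINES ==
[[47,17],[49,0]]
[[47,20],[49,0]]
[[0,20],[2,0],[47,20],[49,0]]
[[0,20],[2,0],[20,11],[27,0],[47,20],[49,0]]
[[0,20],[2,0],[20,11],[27,0],[47,20],[49,0]]
[[0,20],[2,0],[3,20],[14,0],[20,11],[27,0],[47,20],[49,0]]
[[0,20],[2,0],[3,20],[14,0],[20,11],[27,0],[37,4],[47,20],[49,0]]
[[0,20],[2,18],[3,20],[14,18],[16,0],[20,11],[27,0],[37,4],[47,20],[49,0]]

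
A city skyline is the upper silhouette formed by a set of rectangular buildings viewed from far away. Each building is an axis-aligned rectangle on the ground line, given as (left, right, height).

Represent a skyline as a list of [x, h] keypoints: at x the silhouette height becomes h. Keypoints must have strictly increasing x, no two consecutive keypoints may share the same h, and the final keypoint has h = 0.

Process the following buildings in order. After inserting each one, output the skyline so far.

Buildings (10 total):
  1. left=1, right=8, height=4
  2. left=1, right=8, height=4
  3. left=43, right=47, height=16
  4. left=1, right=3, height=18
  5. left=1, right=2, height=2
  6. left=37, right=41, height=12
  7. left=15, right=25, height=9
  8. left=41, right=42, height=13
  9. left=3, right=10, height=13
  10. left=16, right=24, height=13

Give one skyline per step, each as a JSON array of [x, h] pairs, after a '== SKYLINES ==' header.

== SKYLINES ==
[[1,4],[8,0]]
[[1,4],[8,0]]
[[1,4],[8,0],[43,16],[47,0]]
[[1,18],[3,4],[8,0],[43,16],[47,0]]
[[1,18],[3,4],[8,0],[43,16],[47,0]]
[[1,18],[3,4],[8,0],[37,12],[41,0],[43,16],[47,0]]
[[1,18],[3,4],[8,0],[15,9],[25,0],[37,12],[41,0],[43,16],[47,0]]
[[1,18],[3,4],[8,0],[15,9],[25,0],[37,12],[41,13],[42,0],[43,16],[47,0]]
[[1,18],[3,13],[10,0],[15,9],[25,0],[37,12],[41,13],[42,0],[43,16],[47,0]]
[[1,18],[3,13],[10,0],[15,9],[16,13],[24,9],[25,0],[37,12],[41,13],[42,0],[43,16],[47,0]]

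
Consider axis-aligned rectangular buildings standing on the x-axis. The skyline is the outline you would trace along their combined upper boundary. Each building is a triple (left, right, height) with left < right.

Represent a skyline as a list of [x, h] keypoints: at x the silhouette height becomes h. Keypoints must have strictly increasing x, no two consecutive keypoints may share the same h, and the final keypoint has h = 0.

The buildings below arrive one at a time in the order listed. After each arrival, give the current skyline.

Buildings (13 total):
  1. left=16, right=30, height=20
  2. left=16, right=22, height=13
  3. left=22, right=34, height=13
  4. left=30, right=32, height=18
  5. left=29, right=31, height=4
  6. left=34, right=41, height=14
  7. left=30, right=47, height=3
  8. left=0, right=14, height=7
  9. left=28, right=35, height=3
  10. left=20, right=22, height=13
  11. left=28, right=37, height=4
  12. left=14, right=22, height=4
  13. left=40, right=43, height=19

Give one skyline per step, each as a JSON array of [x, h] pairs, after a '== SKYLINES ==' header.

== SKYLINES ==
[[16,20],[30,0]]
[[16,20],[30,0]]
[[16,20],[30,13],[34,0]]
[[16,20],[30,18],[32,13],[34,0]]
[[16,20],[30,18],[32,13],[34,0]]
[[16,20],[30,18],[32,13],[34,14],[41,0]]
[[16,20],[30,18],[32,13],[34,14],[41,3],[47,0]]
[[0,7],[14,0],[16,20],[30,18],[32,13],[34,14],[41,3],[47,0]]
[[0,7],[14,0],[16,20],[30,18],[32,13],[34,14],[41,3],[47,0]]
[[0,7],[14,0],[16,20],[30,18],[32,13],[34,14],[41,3],[47,0]]
[[0,7],[14,0],[16,20],[30,18],[32,13],[34,14],[41,3],[47,0]]
[[0,7],[14,4],[16,20],[30,18],[32,13],[34,14],[41,3],[47,0]]
[[0,7],[14,4],[16,20],[30,18],[32,13],[34,14],[40,19],[43,3],[47,0]]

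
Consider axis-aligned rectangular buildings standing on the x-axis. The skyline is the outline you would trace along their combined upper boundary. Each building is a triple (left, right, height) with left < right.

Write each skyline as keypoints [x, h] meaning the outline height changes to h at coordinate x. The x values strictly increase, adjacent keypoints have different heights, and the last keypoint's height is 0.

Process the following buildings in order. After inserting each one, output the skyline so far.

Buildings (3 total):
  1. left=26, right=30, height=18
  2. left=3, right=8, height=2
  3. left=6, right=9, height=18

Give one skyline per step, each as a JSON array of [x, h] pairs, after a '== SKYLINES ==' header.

== SKYLINES ==
[[26,18],[30,0]]
[[3,2],[8,0],[26,18],[30,0]]
[[3,2],[6,18],[9,0],[26,18],[30,0]]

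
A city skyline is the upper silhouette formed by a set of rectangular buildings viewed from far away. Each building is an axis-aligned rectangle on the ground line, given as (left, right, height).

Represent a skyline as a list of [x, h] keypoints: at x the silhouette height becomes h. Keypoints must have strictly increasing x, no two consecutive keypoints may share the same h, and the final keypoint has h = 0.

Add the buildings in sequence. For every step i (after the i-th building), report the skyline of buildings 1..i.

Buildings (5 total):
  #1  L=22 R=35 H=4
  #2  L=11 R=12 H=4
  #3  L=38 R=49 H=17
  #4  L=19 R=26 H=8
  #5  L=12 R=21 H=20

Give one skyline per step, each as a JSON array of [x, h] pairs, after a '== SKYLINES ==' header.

== SKYLINES ==
[[22,4],[35,0]]
[[11,4],[12,0],[22,4],[35,0]]
[[11,4],[12,0],[22,4],[35,0],[38,17],[49,0]]
[[11,4],[12,0],[19,8],[26,4],[35,0],[38,17],[49,0]]
[[11,4],[12,20],[21,8],[26,4],[35,0],[38,17],[49,0]]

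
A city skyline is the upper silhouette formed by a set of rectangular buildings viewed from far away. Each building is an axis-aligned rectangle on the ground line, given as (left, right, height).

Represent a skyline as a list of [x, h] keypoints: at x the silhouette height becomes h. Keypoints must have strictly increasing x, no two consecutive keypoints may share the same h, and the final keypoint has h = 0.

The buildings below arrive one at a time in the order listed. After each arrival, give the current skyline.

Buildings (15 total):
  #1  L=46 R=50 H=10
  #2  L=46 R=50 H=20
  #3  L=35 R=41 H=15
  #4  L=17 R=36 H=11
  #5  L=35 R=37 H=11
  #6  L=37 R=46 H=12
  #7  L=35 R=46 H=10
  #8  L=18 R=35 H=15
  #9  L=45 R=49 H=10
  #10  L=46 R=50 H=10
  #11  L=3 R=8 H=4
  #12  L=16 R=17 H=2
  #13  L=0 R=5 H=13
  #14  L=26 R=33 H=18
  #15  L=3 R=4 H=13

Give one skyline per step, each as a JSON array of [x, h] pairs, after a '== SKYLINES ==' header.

== SKYLINES ==
[[46,10],[50,0]]
[[46,20],[50,0]]
[[35,15],[41,0],[46,20],[50,0]]
[[17,11],[35,15],[41,0],[46,20],[50,0]]
[[17,11],[35,15],[41,0],[46,20],[50,0]]
[[17,11],[35,15],[41,12],[46,20],[50,0]]
[[17,11],[35,15],[41,12],[46,20],[50,0]]
[[17,11],[18,15],[41,12],[46,20],[50,0]]
[[17,11],[18,15],[41,12],[46,20],[50,0]]
[[17,11],[18,15],[41,12],[46,20],[50,0]]
[[3,4],[8,0],[17,11],[18,15],[41,12],[46,20],[50,0]]
[[3,4],[8,0],[16,2],[17,11],[18,15],[41,12],[46,20],[50,0]]
[[0,13],[5,4],[8,0],[16,2],[17,11],[18,15],[41,12],[46,20],[50,0]]
[[0,13],[5,4],[8,0],[16,2],[17,11],[18,15],[26,18],[33,15],[41,12],[46,20],[50,0]]
[[0,13],[5,4],[8,0],[16,2],[17,11],[18,15],[26,18],[33,15],[41,12],[46,20],[50,0]]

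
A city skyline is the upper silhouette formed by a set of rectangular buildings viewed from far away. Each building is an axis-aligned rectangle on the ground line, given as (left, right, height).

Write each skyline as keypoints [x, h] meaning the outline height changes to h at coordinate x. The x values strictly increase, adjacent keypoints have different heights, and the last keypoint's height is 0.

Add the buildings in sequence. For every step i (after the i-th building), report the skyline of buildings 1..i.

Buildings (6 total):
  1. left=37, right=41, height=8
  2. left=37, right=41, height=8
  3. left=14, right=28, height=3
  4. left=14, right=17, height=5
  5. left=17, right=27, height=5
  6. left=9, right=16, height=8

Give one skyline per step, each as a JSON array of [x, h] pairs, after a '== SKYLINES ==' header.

== SKYLINES ==
[[37,8],[41,0]]
[[37,8],[41,0]]
[[14,3],[28,0],[37,8],[41,0]]
[[14,5],[17,3],[28,0],[37,8],[41,0]]
[[14,5],[27,3],[28,0],[37,8],[41,0]]
[[9,8],[16,5],[27,3],[28,0],[37,8],[41,0]]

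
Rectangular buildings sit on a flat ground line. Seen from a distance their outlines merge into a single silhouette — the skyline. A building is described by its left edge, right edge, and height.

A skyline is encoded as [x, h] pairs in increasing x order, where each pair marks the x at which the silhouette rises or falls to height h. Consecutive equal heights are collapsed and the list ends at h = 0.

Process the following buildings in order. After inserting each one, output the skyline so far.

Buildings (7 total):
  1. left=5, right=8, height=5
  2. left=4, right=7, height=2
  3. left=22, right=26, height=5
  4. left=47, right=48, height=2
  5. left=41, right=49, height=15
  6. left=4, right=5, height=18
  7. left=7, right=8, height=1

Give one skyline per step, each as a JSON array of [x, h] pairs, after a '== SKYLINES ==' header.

== SKYLINES ==
[[5,5],[8,0]]
[[4,2],[5,5],[8,0]]
[[4,2],[5,5],[8,0],[22,5],[26,0]]
[[4,2],[5,5],[8,0],[22,5],[26,0],[47,2],[48,0]]
[[4,2],[5,5],[8,0],[22,5],[26,0],[41,15],[49,0]]
[[4,18],[5,5],[8,0],[22,5],[26,0],[41,15],[49,0]]
[[4,18],[5,5],[8,0],[22,5],[26,0],[41,15],[49,0]]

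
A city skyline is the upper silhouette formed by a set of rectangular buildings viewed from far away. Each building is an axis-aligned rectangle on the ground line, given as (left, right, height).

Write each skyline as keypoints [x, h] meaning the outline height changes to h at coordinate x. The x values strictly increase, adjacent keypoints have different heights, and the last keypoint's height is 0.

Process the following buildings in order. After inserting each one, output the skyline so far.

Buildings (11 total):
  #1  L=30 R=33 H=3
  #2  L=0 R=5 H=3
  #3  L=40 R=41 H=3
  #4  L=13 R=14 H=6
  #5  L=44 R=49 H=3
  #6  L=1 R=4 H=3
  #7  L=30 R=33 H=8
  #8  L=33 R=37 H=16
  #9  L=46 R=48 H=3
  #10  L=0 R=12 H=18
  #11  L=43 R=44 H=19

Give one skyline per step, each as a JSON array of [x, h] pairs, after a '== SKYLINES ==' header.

== SKYLINES ==
[[30,3],[33,0]]
[[0,3],[5,0],[30,3],[33,0]]
[[0,3],[5,0],[30,3],[33,0],[40,3],[41,0]]
[[0,3],[5,0],[13,6],[14,0],[30,3],[33,0],[40,3],[41,0]]
[[0,3],[5,0],[13,6],[14,0],[30,3],[33,0],[40,3],[41,0],[44,3],[49,0]]
[[0,3],[5,0],[13,6],[14,0],[30,3],[33,0],[40,3],[41,0],[44,3],[49,0]]
[[0,3],[5,0],[13,6],[14,0],[30,8],[33,0],[40,3],[41,0],[44,3],[49,0]]
[[0,3],[5,0],[13,6],[14,0],[30,8],[33,16],[37,0],[40,3],[41,0],[44,3],[49,0]]
[[0,3],[5,0],[13,6],[14,0],[30,8],[33,16],[37,0],[40,3],[41,0],[44,3],[49,0]]
[[0,18],[12,0],[13,6],[14,0],[30,8],[33,16],[37,0],[40,3],[41,0],[44,3],[49,0]]
[[0,18],[12,0],[13,6],[14,0],[30,8],[33,16],[37,0],[40,3],[41,0],[43,19],[44,3],[49,0]]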